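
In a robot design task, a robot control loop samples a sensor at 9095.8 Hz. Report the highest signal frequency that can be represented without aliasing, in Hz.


f_max = f_s/2 = 9095.8/2 = 4547.9000

4547.9000 Hz


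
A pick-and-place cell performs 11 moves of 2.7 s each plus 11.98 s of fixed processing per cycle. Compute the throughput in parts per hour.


T_cycle = 11*2.7 + 11.98 = 41.6800 s
rate = 3600/T = 86.3724

86.3724 parts/hour


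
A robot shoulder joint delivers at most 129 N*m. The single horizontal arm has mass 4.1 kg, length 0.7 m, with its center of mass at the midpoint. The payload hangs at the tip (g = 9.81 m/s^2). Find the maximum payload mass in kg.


tau_arm = m_arm*g*(L/2) = 4.1*9.81*0.7/2 = 14.0773 N*m
tau_payload = tau_max - tau_arm = 129 - 14.0773 = 114.9227
m_payload = tau_payload / (g*L) = 114.9227 / (9.81*0.7) = 16.7355

16.7355 kg


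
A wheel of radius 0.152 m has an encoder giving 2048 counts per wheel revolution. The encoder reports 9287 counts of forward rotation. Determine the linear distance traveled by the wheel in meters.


revs = 9287/2048 = 4.534668
d = revs * 2*pi*r = 4.534668 * 2*pi*0.152 = 4.3308

4.3308 m


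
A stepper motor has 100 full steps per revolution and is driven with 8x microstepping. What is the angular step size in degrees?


step = 360/(100*8) = 360/800 = 0.4500

0.4500 degrees


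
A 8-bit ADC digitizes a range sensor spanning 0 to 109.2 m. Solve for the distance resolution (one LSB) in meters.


res = range / 2^n = 109.2/2^8 = 109.2/256 = 0.4266

0.4266 m


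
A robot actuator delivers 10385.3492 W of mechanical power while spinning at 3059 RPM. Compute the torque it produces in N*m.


omega = 3059 * 2*pi/60 = 320.337731 rad/s
tau = P / omega = 10385.3492 / 320.337731 = 32.4200

32.4200 N*m


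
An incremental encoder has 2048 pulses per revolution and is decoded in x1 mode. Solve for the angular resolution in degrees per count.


resolution = 360 / (PPR * 1) = 360 / 2048 = 0.1758

0.1758 degrees


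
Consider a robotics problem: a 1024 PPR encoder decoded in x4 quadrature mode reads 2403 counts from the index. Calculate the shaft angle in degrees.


angle = counts * 360 / (PPR*4) = 2403 * 360 / 4096 = 211.2012

211.2012 degrees


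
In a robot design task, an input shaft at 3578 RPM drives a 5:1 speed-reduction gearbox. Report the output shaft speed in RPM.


omega_out = omega_in / N = 3578 / 5 = 715.6000

715.6000 RPM


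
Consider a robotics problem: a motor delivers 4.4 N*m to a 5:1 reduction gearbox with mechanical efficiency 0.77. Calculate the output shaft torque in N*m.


tau_out = tau_in * N * eta = 4.4 * 5 * 0.77 = 16.9400

16.9400 N*m


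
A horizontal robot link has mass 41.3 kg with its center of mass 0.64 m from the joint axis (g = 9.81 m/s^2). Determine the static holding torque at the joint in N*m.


tau = m*g*L = 41.3 * 9.81 * 0.64 = 259.2979

259.2979 N*m


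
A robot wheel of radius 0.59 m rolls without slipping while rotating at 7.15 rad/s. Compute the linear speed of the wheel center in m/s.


v = omega * r = 7.15 * 0.59 = 4.2185

4.2185 m/s


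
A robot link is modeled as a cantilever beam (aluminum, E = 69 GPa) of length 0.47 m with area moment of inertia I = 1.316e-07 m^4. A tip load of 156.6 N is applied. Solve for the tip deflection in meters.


delta = F*L^3/(3*E*I) = 156.6*0.47^3/(3*6.900e+10*1.316e-07)
      = 16.2586818/27241.2 = 5.9684e-04

5.9684e-04 m


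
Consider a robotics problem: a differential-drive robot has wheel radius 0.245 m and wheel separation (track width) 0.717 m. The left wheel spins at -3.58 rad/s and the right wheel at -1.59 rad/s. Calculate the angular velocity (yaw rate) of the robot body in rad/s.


omega = r*(wR - wL)/L = 0.245*(-1.59 - (-3.58))/0.717 = 0.6800

0.6800 rad/s


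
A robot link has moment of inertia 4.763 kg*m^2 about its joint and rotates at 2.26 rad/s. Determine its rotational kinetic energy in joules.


KE = (1/2)*I*omega^2 = 0.5*4.763*2.26^2 = 12.1637

12.1637 J


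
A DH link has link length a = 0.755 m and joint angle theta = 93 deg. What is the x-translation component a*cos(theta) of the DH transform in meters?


a*cos(theta) = 0.755*cos(93 deg) = -0.0395

-0.0395 m


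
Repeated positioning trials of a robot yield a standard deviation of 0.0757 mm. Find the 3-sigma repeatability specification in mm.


repeatability = 3*sigma = 3*0.0757 = 0.2271

0.2271 mm


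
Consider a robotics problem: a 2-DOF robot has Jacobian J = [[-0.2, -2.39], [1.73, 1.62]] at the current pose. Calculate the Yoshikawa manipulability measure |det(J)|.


det(J) = -0.2*1.62 - (-2.39)*(1.73) = 3.8107
|det(J)| = 3.8107

3.8107


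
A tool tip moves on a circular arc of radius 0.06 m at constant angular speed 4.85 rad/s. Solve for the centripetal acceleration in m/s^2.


a_c = omega^2 * r = 4.85^2 * 0.06 = 1.4113

1.4113 m/s^2


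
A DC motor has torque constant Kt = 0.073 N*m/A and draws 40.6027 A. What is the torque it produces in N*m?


tau = Kt * I = 0.073*40.6027 = 2.9640

2.9640 N*m


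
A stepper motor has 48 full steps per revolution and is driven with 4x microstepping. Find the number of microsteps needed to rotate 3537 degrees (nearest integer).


step_size = 360/(48*4) = 360/192 = 1.875000 deg
n = 3537/(360/192) = 3537*192/360 = 1886.4000 -> 1886

1886 steps


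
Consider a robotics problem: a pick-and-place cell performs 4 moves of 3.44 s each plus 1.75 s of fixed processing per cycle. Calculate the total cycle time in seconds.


T = 4*3.44 + 1.75 = 15.5100

15.5100 s


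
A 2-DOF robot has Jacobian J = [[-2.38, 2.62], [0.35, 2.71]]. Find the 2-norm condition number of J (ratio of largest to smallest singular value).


JJ^T eigenvalues: trace(JJ^T) = 19.9954, det(JJ^T) = det(J)^2 = 54.26974224
s_max^2 = (19.9954 + sqrt(182.73705220))/2 = 16.75671347
s_min^2 = (19.9954 - sqrt(182.73705220))/2 = 3.23868653
kappa = s_max/s_min = sqrt(16.75671347/3.23868653) = 2.2746

2.2746


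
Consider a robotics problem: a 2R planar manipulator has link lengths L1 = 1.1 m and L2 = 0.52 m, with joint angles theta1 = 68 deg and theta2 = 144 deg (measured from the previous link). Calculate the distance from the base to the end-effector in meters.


x = L1*cos(th1) + L2*cos(th1+th2) = -0.028918
y = L1*sin(th1) + L2*sin(th1+th2) = 0.744344
d = sqrt(x^2 + y^2) = sqrt(8.362507e-04 + 0.554048) = 0.7449

0.7449 m


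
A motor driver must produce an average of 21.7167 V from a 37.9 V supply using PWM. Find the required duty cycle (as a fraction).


D = V_avg/V_supply = 21.7167/37.9 = 0.5730

0.5730


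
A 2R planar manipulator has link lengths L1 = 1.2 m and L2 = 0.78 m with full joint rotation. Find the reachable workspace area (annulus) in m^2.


r_max = L1 + L2 = 1.9800, r_min = |L1 - L2| = 0.4200
A = pi*(r_max^2 - r_min^2) = pi*(3.9204 - 0.1764) = 11.7621

11.7621 m^2


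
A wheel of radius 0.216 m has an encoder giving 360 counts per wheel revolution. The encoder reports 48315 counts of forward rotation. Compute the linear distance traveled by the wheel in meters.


revs = 48315/360 = 134.208333
d = revs * 2*pi*r = 134.208333 * 2*pi*0.216 = 182.1433

182.1433 m


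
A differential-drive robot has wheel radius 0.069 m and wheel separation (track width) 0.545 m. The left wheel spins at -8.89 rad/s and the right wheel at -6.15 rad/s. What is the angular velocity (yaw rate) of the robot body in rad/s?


omega = r*(wR - wL)/L = 0.069*(-6.15 - (-8.89))/0.545 = 0.3469

0.3469 rad/s


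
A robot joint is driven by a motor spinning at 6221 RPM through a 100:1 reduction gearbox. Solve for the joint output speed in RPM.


omega_joint = omega_motor / N = 6221 / 100 = 62.2100

62.2100 RPM


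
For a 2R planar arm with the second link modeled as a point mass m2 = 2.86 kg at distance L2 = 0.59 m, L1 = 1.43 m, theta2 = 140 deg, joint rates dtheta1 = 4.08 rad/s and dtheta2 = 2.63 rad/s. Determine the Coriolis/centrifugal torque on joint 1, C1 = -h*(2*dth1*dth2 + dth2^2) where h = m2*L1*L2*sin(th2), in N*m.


h = m2*L1*L2*sin(th2) = 2.86*1.43*0.59*sin(140 deg) = 1.551035
C1 = -h*(2*4.08*2.63 + 2.63^2) = -1.551035*28.3777 = -44.0148

-44.0148 N*m


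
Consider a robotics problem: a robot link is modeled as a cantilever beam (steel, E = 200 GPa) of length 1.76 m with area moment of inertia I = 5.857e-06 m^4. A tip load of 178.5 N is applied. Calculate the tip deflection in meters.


delta = F*L^3/(3*E*I) = 178.5*1.76^3/(3*2.000e+11*5.857e-06)
      = 973.142016/3514200 = 2.7692e-04

2.7692e-04 m


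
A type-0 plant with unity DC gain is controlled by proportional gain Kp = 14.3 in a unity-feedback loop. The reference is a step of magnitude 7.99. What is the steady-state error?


e_ss = R/(1 + Kp) = 7.99/(1 + 14.3) = 7.99/15.3000 = 0.5222

0.5222


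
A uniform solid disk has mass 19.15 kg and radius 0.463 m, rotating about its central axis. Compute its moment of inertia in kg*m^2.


I = (1/2)*m*R^2 = 0.5*19.15*0.463^2 = 2.0526

2.0526 kg*m^2


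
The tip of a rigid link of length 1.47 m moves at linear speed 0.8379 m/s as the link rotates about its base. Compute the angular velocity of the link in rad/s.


omega = v / L = 0.8379 / 1.47 = 0.5700

0.5700 rad/s


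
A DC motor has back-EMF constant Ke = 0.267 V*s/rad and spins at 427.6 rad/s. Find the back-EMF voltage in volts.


V_emf = Ke * omega = 0.267*427.6 = 114.1692

114.1692 V


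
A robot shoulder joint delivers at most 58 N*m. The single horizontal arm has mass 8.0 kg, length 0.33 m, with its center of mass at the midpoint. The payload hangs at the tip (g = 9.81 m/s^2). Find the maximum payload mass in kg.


tau_arm = m_arm*g*(L/2) = 8.0*9.81*0.33/2 = 12.9492 N*m
tau_payload = tau_max - tau_arm = 58 - 12.9492 = 45.0508
m_payload = tau_payload / (g*L) = 45.0508 / (9.81*0.33) = 13.9162

13.9162 kg


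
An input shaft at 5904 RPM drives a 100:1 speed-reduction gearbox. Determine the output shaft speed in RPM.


omega_out = omega_in / N = 5904 / 100 = 59.0400

59.0400 RPM


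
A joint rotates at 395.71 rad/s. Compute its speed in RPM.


RPM = 395.71 * 60/(2*pi) = 3778.7522

3778.7522 RPM


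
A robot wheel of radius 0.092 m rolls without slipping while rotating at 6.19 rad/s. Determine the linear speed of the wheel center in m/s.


v = omega * r = 6.19 * 0.092 = 0.5695

0.5695 m/s


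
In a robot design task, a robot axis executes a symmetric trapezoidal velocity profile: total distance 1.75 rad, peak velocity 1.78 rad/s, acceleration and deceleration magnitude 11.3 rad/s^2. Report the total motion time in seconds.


t_acc = v/a = 1.78/11.3 = 0.157522 s
d_acc = v^2/(2a) = 0.140195 rad (each ramp)
d_cruise = 1.75 - 2*0.140195 = 1.469610 rad
t_cruise = 1.469610/1.78 = 0.825624 s
t_total = 2*0.157522 + 0.825624 = 1.1407

1.1407 s


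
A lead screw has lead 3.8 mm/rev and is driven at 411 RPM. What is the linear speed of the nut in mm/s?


v = lead * (RPM/60) = 3.8*411/60 = 26.0300

26.0300 mm/s


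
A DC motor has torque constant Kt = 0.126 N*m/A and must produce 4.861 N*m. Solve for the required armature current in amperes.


I = tau / Kt = 4.861/0.126 = 38.5794

38.5794 A


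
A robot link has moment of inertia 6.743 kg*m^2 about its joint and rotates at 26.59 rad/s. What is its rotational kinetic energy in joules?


KE = (1/2)*I*omega^2 = 0.5*6.743*26.59^2 = 2383.7452

2383.7452 J


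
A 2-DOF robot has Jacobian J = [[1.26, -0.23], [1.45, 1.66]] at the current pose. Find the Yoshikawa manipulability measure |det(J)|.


det(J) = 1.26*1.66 - (-0.23)*(1.45) = 2.4251
|det(J)| = 2.4251

2.4251


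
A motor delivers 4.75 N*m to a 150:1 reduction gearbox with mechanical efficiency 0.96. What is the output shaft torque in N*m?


tau_out = tau_in * N * eta = 4.75 * 150 * 0.96 = 684.0000

684.0000 N*m


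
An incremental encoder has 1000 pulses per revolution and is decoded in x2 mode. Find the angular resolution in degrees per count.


resolution = 360 / (PPR * 2) = 360 / 2000 = 0.1800

0.1800 degrees


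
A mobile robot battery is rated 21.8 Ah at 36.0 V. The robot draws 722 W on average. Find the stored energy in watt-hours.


E = capacity * V = 21.8*36.0 = 784.8000

784.8000 Wh


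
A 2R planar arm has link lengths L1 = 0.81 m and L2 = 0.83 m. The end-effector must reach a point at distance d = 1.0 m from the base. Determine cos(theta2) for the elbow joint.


cos(th2) = (d^2 - L1^2 - L2^2)/(2*L1*L2) = (1.0^2 - 0.81^2 - 0.83^2)/(2*0.81*0.83) = -0.2566

-0.2566


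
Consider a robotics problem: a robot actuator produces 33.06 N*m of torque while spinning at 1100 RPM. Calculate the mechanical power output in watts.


omega = 1100 * 2*pi/60 = 115.191731 rad/s
P = tau * omega = 33.06 * 115.191731 = 3808.2386

3808.2386 W


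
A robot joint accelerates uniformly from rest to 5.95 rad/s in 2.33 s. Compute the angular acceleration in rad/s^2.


alpha = delta_omega / t = 5.95 / 2.33 = 2.5536

2.5536 rad/s^2


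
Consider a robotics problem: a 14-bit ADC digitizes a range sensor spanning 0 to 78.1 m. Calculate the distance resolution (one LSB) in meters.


res = range / 2^n = 78.1/2^14 = 78.1/16384 = 0.0048

0.0048 m


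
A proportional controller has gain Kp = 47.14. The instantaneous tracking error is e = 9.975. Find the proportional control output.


u_P = Kp * e = 47.14 * 9.975 = 470.2215

470.2215


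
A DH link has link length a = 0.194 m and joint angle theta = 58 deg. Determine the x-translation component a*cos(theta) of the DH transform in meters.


a*cos(theta) = 0.194*cos(58 deg) = 0.1028

0.1028 m


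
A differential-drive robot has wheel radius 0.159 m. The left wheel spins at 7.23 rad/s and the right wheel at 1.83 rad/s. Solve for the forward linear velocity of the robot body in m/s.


v = r*(wR + wL)/2 = 0.159*(1.83 + 7.23)/2 = 0.7203

0.7203 m/s


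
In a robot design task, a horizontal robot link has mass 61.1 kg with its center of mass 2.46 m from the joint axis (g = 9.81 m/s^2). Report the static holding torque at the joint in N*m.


tau = m*g*L = 61.1 * 9.81 * 2.46 = 1474.5019

1474.5019 N*m


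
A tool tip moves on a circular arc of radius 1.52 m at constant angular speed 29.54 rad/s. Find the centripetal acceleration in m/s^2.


a_c = omega^2 * r = 29.54^2 * 1.52 = 1326.3696

1326.3696 m/s^2


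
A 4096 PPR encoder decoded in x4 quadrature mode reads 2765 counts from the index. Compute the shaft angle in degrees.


angle = counts * 360 / (PPR*4) = 2765 * 360 / 16384 = 60.7544

60.7544 degrees


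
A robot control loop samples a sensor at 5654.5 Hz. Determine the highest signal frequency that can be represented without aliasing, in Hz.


f_max = f_s/2 = 5654.5/2 = 2827.2500

2827.2500 Hz


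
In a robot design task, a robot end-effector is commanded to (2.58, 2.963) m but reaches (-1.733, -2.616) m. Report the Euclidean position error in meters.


dx = -1.733 - (2.58) = -4.3130, dy = -2.616 - (2.963) = -5.5790
err = sqrt(18.601969 + 31.125241) = 7.0518

7.0518 m


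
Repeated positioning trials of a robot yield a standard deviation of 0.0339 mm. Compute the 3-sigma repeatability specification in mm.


repeatability = 3*sigma = 3*0.0339 = 0.1017

0.1017 mm


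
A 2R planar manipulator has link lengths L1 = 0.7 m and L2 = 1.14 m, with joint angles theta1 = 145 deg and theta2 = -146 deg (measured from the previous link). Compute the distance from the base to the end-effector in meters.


x = L1*cos(th1) + L2*cos(th1+th2) = 0.566420
y = L1*sin(th1) + L2*sin(th1+th2) = 0.381608
d = sqrt(x^2 + y^2) = sqrt(0.320832 + 0.145625) = 0.6830

0.6830 m


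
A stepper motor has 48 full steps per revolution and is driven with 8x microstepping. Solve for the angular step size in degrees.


step = 360/(48*8) = 360/384 = 0.9375

0.9375 degrees


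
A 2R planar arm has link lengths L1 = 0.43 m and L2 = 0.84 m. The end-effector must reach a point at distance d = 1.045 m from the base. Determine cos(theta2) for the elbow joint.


cos(th2) = (d^2 - L1^2 - L2^2)/(2*L1*L2) = (1.045^2 - 0.43^2 - 0.84^2)/(2*0.43*0.84) = 0.2790

0.2790


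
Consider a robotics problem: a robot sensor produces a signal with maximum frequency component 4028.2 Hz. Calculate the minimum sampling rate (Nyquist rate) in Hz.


f_s,min = 2*f_max = 2*4028.2 = 8056.4000

8056.4000 Hz


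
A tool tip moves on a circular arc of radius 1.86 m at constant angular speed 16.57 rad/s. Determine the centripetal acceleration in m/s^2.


a_c = omega^2 * r = 16.57^2 * 1.86 = 510.6907

510.6907 m/s^2


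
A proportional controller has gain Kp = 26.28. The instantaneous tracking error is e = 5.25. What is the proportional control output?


u_P = Kp * e = 26.28 * 5.25 = 137.9700

137.9700


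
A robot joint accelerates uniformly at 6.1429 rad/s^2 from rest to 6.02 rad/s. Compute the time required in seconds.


t = delta_omega / alpha = 6.02 / 6.1429 = 0.9800

0.9800 s


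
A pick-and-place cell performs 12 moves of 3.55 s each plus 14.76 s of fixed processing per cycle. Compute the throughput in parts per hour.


T_cycle = 12*3.55 + 14.76 = 57.3600 s
rate = 3600/T = 62.7615

62.7615 parts/hour


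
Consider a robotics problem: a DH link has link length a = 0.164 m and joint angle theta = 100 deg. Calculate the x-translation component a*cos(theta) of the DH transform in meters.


a*cos(theta) = 0.164*cos(100 deg) = -0.0285

-0.0285 m


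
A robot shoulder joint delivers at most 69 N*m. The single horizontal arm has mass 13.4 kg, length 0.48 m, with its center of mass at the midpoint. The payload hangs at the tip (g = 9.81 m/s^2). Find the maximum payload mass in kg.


tau_arm = m_arm*g*(L/2) = 13.4*9.81*0.48/2 = 31.5490 N*m
tau_payload = tau_max - tau_arm = 69 - 31.5490 = 37.4510
m_payload = tau_payload / (g*L) = 37.4510 / (9.81*0.48) = 7.9534

7.9534 kg


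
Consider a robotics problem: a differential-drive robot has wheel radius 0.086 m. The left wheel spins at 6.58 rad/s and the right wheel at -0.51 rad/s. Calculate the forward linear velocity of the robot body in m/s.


v = r*(wR + wL)/2 = 0.086*(-0.51 + 6.58)/2 = 0.2610

0.2610 m/s


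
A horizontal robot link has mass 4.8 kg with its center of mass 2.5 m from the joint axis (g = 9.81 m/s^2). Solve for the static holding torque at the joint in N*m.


tau = m*g*L = 4.8 * 9.81 * 2.5 = 117.7200

117.7200 N*m


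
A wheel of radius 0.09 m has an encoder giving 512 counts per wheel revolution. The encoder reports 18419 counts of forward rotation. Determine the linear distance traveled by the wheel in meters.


revs = 18419/512 = 35.974609
d = revs * 2*pi*r = 35.974609 * 2*pi*0.09 = 20.3432

20.3432 m


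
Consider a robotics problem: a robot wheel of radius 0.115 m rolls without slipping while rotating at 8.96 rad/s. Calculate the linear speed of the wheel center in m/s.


v = omega * r = 8.96 * 0.115 = 1.0304

1.0304 m/s


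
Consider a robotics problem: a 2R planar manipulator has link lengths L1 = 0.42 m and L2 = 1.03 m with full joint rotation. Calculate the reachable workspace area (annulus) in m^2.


r_max = L1 + L2 = 1.4500, r_min = |L1 - L2| = 0.6100
A = pi*(r_max^2 - r_min^2) = pi*(2.1025 - 0.3721) = 5.4362

5.4362 m^2


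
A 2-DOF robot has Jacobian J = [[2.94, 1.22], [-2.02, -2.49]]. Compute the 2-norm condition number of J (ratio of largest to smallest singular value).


JJ^T eigenvalues: trace(JJ^T) = 20.4125, det(JJ^T) = det(J)^2 = 23.58267844
s_max^2 = (20.4125 + sqrt(322.33944249))/2 = 19.18315707
s_min^2 = (20.4125 - sqrt(322.33944249))/2 = 1.22934293
kappa = s_max/s_min = sqrt(19.18315707/1.22934293) = 3.9502

3.9502


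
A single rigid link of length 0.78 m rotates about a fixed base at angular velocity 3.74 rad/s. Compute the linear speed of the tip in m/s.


v = L*omega = 0.78 * 3.74 = 2.9172

2.9172 m/s


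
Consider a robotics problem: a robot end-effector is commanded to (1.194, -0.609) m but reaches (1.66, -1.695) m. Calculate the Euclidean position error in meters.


dx = 1.66 - (1.194) = 0.4660, dy = -1.695 - (-0.609) = -1.0860
err = sqrt(0.217156 + 1.179396) = 1.1818

1.1818 m


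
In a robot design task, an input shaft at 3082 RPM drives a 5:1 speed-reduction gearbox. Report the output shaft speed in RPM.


omega_out = omega_in / N = 3082 / 5 = 616.4000

616.4000 RPM


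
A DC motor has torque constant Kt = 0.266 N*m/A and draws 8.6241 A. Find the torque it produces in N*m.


tau = Kt * I = 0.266*8.6241 = 2.2940

2.2940 N*m


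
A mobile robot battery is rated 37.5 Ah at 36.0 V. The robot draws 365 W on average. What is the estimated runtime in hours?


E = 37.5*36.0 = 1350.0000 Wh
t = E/P = 1350.0000/365 = 3.6986

3.6986 hours


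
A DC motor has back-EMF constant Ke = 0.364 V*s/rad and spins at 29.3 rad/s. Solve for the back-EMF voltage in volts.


V_emf = Ke * omega = 0.364*29.3 = 10.6652

10.6652 V


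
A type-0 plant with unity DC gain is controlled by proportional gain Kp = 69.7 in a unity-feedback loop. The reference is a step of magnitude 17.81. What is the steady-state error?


e_ss = R/(1 + Kp) = 17.81/(1 + 69.7) = 17.81/70.7000 = 0.2519

0.2519


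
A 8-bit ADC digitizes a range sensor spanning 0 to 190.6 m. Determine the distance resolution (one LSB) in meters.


res = range / 2^n = 190.6/2^8 = 190.6/256 = 0.7445

0.7445 m


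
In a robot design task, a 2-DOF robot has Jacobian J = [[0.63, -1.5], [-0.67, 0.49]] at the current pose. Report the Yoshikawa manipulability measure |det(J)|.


det(J) = 0.63*0.49 - (-1.5)*(-0.67) = -0.6963
|det(J)| = 0.6963

0.6963


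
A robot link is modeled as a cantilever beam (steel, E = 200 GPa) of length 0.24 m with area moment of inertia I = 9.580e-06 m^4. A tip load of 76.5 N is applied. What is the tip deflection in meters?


delta = F*L^3/(3*E*I) = 76.5*0.24^3/(3*2.000e+11*9.580e-06)
      = 1.057536/5748000 = 1.8398e-07

1.8398e-07 m


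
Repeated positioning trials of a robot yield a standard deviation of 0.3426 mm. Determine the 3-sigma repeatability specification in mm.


repeatability = 3*sigma = 3*0.3426 = 1.0278

1.0278 mm


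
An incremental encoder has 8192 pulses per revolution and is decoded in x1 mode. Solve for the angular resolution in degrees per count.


resolution = 360 / (PPR * 1) = 360 / 8192 = 0.0439

0.0439 degrees


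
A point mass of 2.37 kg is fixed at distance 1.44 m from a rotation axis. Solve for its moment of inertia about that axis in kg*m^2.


I = m*r^2 = 2.37*1.44^2 = 4.9144

4.9144 kg*m^2


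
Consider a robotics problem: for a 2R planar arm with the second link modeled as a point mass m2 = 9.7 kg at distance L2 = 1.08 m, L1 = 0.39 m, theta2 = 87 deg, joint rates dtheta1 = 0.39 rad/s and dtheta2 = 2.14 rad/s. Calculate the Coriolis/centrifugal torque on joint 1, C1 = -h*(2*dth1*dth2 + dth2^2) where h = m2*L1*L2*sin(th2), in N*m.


h = m2*L1*L2*sin(th2) = 9.7*0.39*1.08*sin(87 deg) = 4.080041
C1 = -h*(2*0.39*2.14 + 2.14^2) = -4.080041*6.2488 = -25.4954

-25.4954 N*m


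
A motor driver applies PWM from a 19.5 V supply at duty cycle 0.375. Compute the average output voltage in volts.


V_avg = V_supply * D = 19.5*0.375 = 7.3125

7.3125 V


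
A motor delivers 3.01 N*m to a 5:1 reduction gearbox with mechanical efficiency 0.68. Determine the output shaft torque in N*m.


tau_out = tau_in * N * eta = 3.01 * 5 * 0.68 = 10.2340

10.2340 N*m


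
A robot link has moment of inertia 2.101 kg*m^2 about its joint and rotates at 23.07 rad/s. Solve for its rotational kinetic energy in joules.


KE = (1/2)*I*omega^2 = 0.5*2.101*23.07^2 = 559.1023

559.1023 J


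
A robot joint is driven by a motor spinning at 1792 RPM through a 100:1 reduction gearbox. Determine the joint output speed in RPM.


omega_joint = omega_motor / N = 1792 / 100 = 17.9200

17.9200 RPM


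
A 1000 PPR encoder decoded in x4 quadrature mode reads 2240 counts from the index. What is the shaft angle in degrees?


angle = counts * 360 / (PPR*4) = 2240 * 360 / 4000 = 201.6000

201.6000 degrees


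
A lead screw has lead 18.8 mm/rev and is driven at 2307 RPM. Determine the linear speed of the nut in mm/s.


v = lead * (RPM/60) = 18.8*2307/60 = 722.8600

722.8600 mm/s


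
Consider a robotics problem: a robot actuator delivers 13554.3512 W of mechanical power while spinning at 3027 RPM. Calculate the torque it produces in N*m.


omega = 3027 * 2*pi/60 = 316.986699 rad/s
tau = P / omega = 13554.3512 / 316.986699 = 42.7600

42.7600 N*m


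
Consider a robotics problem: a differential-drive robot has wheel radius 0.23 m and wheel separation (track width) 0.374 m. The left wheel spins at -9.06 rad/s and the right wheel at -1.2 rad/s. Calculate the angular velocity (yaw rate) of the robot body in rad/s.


omega = r*(wR - wL)/L = 0.23*(-1.2 - (-9.06))/0.374 = 4.8337

4.8337 rad/s


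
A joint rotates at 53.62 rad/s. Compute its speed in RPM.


RPM = 53.62 * 60/(2*pi) = 512.0333

512.0333 RPM


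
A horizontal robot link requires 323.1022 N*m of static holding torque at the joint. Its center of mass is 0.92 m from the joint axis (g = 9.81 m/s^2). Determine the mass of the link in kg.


m = tau / (g*L) = 323.1022 / (9.81 * 0.92) = 35.8000

35.8000 kg


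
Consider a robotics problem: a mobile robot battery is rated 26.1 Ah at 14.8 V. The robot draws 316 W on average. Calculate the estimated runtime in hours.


E = 26.1*14.8 = 386.2800 Wh
t = E/P = 386.2800/316 = 1.2224

1.2224 hours


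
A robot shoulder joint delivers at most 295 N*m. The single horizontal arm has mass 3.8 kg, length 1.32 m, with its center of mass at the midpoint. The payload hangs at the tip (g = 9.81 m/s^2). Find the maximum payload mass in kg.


tau_arm = m_arm*g*(L/2) = 3.8*9.81*1.32/2 = 24.6035 N*m
tau_payload = tau_max - tau_arm = 295 - 24.6035 = 270.3965
m_payload = tau_payload / (g*L) = 270.3965 / (9.81*1.32) = 20.8813

20.8813 kg


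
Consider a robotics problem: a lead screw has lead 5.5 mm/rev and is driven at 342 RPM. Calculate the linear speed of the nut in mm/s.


v = lead * (RPM/60) = 5.5*342/60 = 31.3500

31.3500 mm/s


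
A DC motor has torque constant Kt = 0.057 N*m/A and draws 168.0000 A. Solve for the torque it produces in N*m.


tau = Kt * I = 0.057*168.0000 = 9.5760

9.5760 N*m


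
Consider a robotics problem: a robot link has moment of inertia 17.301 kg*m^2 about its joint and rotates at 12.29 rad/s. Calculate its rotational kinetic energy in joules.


KE = (1/2)*I*omega^2 = 0.5*17.301*12.29^2 = 1306.6070

1306.6070 J


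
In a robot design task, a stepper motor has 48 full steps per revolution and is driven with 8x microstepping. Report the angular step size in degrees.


step = 360/(48*8) = 360/384 = 0.9375

0.9375 degrees


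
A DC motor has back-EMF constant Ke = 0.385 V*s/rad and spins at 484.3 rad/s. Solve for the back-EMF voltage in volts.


V_emf = Ke * omega = 0.385*484.3 = 186.4555

186.4555 V


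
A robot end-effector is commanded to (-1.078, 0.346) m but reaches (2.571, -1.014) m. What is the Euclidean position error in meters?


dx = 2.571 - (-1.078) = 3.6490, dy = -1.014 - (0.346) = -1.3600
err = sqrt(13.315201 + 1.849600) = 3.8942

3.8942 m


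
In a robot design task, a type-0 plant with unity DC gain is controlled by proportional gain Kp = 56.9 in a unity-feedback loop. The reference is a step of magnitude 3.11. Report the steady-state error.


e_ss = R/(1 + Kp) = 3.11/(1 + 56.9) = 3.11/57.9000 = 0.0537

0.0537


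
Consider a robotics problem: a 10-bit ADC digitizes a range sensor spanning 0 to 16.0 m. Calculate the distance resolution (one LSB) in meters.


res = range / 2^n = 16.0/2^10 = 16.0/1024 = 0.0156

0.0156 m


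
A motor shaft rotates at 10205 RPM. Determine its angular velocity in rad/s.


omega = 10205 * 2*pi/60 = 1068.6651

1068.6651 rad/s


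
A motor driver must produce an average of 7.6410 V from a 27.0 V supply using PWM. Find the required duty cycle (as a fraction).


D = V_avg/V_supply = 7.6410/27.0 = 0.2830

0.2830


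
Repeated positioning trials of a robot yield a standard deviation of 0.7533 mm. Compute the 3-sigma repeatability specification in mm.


repeatability = 3*sigma = 3*0.7533 = 2.2599

2.2599 mm


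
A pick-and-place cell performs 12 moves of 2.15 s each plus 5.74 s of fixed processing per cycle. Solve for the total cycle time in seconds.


T = 12*2.15 + 5.74 = 31.5400

31.5400 s


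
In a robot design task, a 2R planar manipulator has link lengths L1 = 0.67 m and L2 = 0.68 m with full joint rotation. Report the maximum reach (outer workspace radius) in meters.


r_max = L1 + L2 = 0.67 + 0.68 = 1.3500

1.3500 m


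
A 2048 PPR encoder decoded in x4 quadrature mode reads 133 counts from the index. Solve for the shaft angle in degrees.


angle = counts * 360 / (PPR*4) = 133 * 360 / 8192 = 5.8447

5.8447 degrees


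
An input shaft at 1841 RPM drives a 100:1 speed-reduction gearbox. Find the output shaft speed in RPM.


omega_out = omega_in / N = 1841 / 100 = 18.4100

18.4100 RPM


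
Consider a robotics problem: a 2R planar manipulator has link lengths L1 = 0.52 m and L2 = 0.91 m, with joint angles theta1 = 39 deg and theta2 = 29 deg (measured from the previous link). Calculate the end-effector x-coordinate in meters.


x = L1*cos(th1) + L2*cos(th1+th2) = 0.52*cos(39 deg) + 0.91*cos(68 deg) = 0.7450

0.7450 m


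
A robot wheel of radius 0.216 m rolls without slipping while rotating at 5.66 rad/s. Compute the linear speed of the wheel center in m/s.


v = omega * r = 5.66 * 0.216 = 1.2226

1.2226 m/s


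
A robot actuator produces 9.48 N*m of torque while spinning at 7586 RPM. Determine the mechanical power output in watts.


omega = 7586 * 2*pi/60 = 794.404062 rad/s
P = tau * omega = 9.48 * 794.404062 = 7530.9505

7530.9505 W


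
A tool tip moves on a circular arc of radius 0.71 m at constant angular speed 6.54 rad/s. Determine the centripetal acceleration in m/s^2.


a_c = omega^2 * r = 6.54^2 * 0.71 = 30.3678

30.3678 m/s^2


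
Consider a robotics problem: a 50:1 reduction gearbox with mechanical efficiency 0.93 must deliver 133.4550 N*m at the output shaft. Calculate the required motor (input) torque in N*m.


tau_in = tau_out / (N * eta) = 133.4550 / (50 * 0.93) = 2.8700

2.8700 N*m


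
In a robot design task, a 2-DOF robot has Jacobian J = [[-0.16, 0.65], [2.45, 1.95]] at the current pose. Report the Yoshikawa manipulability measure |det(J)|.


det(J) = -0.16*1.95 - (0.65)*(2.45) = -1.9045
|det(J)| = 1.9045

1.9045


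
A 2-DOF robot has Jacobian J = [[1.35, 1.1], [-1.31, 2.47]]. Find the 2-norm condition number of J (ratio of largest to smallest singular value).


JJ^T eigenvalues: trace(JJ^T) = 10.8495, det(JJ^T) = det(J)^2 = 22.80540025
s_max^2 = (10.8495 + sqrt(26.49004925))/2 = 7.99817424
s_min^2 = (10.8495 - sqrt(26.49004925))/2 = 2.85132576
kappa = s_max/s_min = sqrt(7.99817424/2.85132576) = 1.6748

1.6748


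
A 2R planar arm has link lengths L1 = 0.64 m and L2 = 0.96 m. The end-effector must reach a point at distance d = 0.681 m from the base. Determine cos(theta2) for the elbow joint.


cos(th2) = (d^2 - L1^2 - L2^2)/(2*L1*L2) = (0.681^2 - 0.64^2 - 0.96^2)/(2*0.64*0.96) = -0.7059

-0.7059


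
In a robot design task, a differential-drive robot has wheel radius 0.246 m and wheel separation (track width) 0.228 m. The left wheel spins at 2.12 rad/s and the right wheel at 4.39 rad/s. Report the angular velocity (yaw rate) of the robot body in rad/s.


omega = r*(wR - wL)/L = 0.246*(4.39 - (2.12))/0.228 = 2.4492

2.4492 rad/s


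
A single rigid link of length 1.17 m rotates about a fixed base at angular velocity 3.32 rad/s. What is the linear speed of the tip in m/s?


v = L*omega = 1.17 * 3.32 = 3.8844

3.8844 m/s


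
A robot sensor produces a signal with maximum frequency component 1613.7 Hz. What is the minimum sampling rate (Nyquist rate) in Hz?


f_s,min = 2*f_max = 2*1613.7 = 3227.4000

3227.4000 Hz


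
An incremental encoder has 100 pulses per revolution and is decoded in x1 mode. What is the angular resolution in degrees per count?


resolution = 360 / (PPR * 1) = 360 / 100 = 3.6000

3.6000 degrees


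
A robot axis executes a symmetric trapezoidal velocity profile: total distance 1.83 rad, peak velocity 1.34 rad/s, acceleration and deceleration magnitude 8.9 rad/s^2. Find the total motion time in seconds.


t_acc = v/a = 1.34/8.9 = 0.150562 s
d_acc = v^2/(2a) = 0.100876 rad (each ramp)
d_cruise = 1.83 - 2*0.100876 = 1.628248 rad
t_cruise = 1.628248/1.34 = 1.215110 s
t_total = 2*0.150562 + 1.215110 = 1.5162

1.5162 s


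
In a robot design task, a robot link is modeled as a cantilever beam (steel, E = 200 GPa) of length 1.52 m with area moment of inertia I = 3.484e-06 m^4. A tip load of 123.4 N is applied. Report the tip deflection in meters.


delta = F*L^3/(3*E*I) = 123.4*1.52^3/(3*2.000e+11*3.484e-06)
      = 433.3571072/2090400 = 2.0731e-04

2.0731e-04 m


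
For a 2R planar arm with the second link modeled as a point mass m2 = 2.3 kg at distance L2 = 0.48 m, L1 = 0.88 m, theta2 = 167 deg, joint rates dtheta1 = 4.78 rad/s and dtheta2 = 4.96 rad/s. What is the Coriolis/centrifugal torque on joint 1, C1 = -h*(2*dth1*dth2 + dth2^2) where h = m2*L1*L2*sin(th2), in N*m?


h = m2*L1*L2*sin(th2) = 2.3*0.88*0.48*sin(167 deg) = 0.218544
C1 = -h*(2*4.78*4.96 + 4.96^2) = -0.218544*72.0192 = -15.7394

-15.7394 N*m


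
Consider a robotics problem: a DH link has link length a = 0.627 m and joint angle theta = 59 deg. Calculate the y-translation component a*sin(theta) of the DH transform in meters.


a*sin(theta) = 0.627*sin(59 deg) = 0.5374

0.5374 m


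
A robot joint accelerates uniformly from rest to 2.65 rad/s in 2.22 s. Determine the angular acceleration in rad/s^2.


alpha = delta_omega / t = 2.65 / 2.22 = 1.1937

1.1937 rad/s^2


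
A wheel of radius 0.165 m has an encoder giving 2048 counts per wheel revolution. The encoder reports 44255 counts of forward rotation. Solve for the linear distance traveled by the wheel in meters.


revs = 44255/2048 = 21.608887
d = revs * 2*pi*r = 21.608887 * 2*pi*0.165 = 22.4025

22.4025 m


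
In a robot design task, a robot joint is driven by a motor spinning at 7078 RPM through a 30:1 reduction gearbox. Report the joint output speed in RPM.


omega_joint = omega_motor / N = 7078 / 30 = 235.9333

235.9333 RPM


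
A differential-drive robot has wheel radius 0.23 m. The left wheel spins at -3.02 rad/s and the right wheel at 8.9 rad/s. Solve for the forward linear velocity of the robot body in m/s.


v = r*(wR + wL)/2 = 0.23*(8.9 + -3.02)/2 = 0.6762

0.6762 m/s


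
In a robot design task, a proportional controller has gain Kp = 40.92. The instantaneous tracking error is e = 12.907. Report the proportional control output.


u_P = Kp * e = 40.92 * 12.907 = 528.1544

528.1544


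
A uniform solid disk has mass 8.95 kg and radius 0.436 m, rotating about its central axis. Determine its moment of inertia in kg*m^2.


I = (1/2)*m*R^2 = 0.5*8.95*0.436^2 = 0.8507

0.8507 kg*m^2


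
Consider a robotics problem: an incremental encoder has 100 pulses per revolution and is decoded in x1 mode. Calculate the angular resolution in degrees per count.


resolution = 360 / (PPR * 1) = 360 / 100 = 3.6000

3.6000 degrees


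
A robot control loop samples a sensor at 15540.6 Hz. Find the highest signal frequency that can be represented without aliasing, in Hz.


f_max = f_s/2 = 15540.6/2 = 7770.3000

7770.3000 Hz


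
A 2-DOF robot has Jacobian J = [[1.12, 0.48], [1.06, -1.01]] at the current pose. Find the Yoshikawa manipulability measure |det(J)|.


det(J) = 1.12*-1.01 - (0.48)*(1.06) = -1.6400
|det(J)| = 1.6400

1.6400


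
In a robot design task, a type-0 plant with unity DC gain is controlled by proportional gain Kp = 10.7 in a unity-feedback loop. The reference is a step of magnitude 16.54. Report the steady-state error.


e_ss = R/(1 + Kp) = 16.54/(1 + 10.7) = 16.54/11.7000 = 1.4137

1.4137


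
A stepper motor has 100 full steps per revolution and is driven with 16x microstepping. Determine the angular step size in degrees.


step = 360/(100*16) = 360/1600 = 0.2250

0.2250 degrees


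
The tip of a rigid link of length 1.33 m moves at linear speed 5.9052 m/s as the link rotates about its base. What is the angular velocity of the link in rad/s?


omega = v / L = 5.9052 / 1.33 = 4.4400

4.4400 rad/s


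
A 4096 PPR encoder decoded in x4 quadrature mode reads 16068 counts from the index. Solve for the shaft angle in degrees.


angle = counts * 360 / (PPR*4) = 16068 * 360 / 16384 = 353.0566

353.0566 degrees


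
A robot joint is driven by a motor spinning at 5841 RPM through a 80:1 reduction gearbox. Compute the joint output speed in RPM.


omega_joint = omega_motor / N = 5841 / 80 = 73.0125

73.0125 RPM


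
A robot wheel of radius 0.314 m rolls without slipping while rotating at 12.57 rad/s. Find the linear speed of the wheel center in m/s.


v = omega * r = 12.57 * 0.314 = 3.9470

3.9470 m/s


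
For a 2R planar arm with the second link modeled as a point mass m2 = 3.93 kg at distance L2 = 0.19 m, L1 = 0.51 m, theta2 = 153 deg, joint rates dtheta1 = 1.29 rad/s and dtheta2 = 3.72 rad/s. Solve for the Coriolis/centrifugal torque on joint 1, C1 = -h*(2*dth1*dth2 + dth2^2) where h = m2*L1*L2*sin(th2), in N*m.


h = m2*L1*L2*sin(th2) = 3.93*0.51*0.19*sin(153 deg) = 0.172887
C1 = -h*(2*1.29*3.72 + 3.72^2) = -0.172887*23.4360 = -4.0518

-4.0518 N*m


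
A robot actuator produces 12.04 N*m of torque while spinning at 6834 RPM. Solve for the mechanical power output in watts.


omega = 6834 * 2*pi/60 = 715.654806 rad/s
P = tau * omega = 12.04 * 715.654806 = 8616.4839

8616.4839 W


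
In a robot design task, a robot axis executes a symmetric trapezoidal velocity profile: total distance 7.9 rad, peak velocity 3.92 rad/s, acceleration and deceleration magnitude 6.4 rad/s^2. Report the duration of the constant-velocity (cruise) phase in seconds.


t_acc = v/a = 0.612500 s, d_acc = v^2/(2a) = 1.200500 rad each
d_cruise = 7.9 - 2*1.200500 = 5.499000 rad
t_cruise = d_cruise/v = 5.499000/3.92 = 1.4028

1.4028 s


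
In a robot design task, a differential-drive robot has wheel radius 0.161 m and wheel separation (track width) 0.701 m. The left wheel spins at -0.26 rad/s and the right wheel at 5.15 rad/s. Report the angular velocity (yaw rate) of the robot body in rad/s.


omega = r*(wR - wL)/L = 0.161*(5.15 - (-0.26))/0.701 = 1.2425

1.2425 rad/s


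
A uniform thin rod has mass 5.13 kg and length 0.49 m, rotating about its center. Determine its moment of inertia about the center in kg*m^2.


I = (1/12)*m*L^2 = (1/12)*5.13*0.49^2 = 0.1026

0.1026 kg*m^2


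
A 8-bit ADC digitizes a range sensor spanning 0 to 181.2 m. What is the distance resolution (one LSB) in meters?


res = range / 2^n = 181.2/2^8 = 181.2/256 = 0.7078

0.7078 m


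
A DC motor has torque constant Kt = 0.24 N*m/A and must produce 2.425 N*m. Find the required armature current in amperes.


I = tau / Kt = 2.425/0.24 = 10.1042

10.1042 A


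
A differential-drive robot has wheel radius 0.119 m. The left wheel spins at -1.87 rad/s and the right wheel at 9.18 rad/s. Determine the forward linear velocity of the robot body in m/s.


v = r*(wR + wL)/2 = 0.119*(9.18 + -1.87)/2 = 0.4349

0.4349 m/s


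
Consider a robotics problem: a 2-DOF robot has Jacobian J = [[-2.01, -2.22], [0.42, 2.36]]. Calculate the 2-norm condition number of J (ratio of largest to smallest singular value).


JJ^T eigenvalues: trace(JJ^T) = 14.7145, det(JJ^T) = det(J)^2 = 14.52524544
s_max^2 = (14.7145 + sqrt(158.41552849))/2 = 13.65041154
s_min^2 = (14.7145 - sqrt(158.41552849))/2 = 1.06408846
kappa = s_max/s_min = sqrt(13.65041154/1.06408846) = 3.5817

3.5817
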